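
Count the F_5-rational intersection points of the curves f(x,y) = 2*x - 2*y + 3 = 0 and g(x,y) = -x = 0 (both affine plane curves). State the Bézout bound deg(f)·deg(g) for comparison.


Common zeros: {(0, 4)}; count = 1; Bézout bound = 1.

deg(f) = 1, deg(g) = 1, so Bézout bound = 1.
Scan x ∈ F_5. For each x, list the y ∈ F_5 with f(x, y) ≡ 0 and those with g(x, y) ≡ 0 (mod 5); the common zeros in that column are the intersection.
  x = 0: f ≡ 0 at y ∈ {4}; g ≡ 0 at y ∈ {0, 1, 2, 3, 4}; common: {4}.
  x = 1: f ≡ 0 at y ∈ {0}; g ≡ 0 at y ∈ ∅; common: ∅.
  x = 2: f ≡ 0 at y ∈ {1}; g ≡ 0 at y ∈ ∅; common: ∅.
  x = 3: f ≡ 0 at y ∈ {2}; g ≡ 0 at y ∈ ∅; common: ∅.
  x = 4: f ≡ 0 at y ∈ {3}; g ≡ 0 at y ∈ ∅; common: ∅.
Collecting: common zeros = {(0, 4)}, so the count is 1.
Comparison with the Bézout bound: 1 ≤ 1 = deg(f)·deg(g), as expected for curves with no common component (the bound is attained).


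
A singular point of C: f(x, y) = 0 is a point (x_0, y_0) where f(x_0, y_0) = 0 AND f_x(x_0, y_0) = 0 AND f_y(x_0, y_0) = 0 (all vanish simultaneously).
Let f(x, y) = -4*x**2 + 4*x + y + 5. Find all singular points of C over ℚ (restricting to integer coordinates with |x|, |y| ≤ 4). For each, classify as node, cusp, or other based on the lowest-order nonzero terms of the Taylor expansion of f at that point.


No singular points in the scanned grid; C is smooth there.

Compute partial derivatives:
  f_x = 4 - 8*x.
  f_y = 1.
f_y = 1 is a nonzero constant, so f_y never vanishes: no point (x, y) can satisfy f = f_x = f_y = 0. In particular no (x, y) ∈ {−4, ..., 4}² is singular; the curve is smooth.


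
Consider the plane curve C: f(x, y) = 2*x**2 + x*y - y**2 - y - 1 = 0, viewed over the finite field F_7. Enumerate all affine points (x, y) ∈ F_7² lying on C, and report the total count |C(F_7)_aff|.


Affine F_7-points: {(0, 2), (0, 4), (1, 1), (1, 6), (2, 0), (2, 1), (3, 3), (3, 6), (4, 5), (5, 0), (5, 4), (6, 2), (6, 3)}; count = 13.

For each of the 49 pairs (x, y) ∈ F_7², evaluate f(x, y) mod 7. Record the zeros.
  x = 0: [0↦6, 1↦4, 2↦0, 3↦1, 4↦0, 5↦4, 6↦6]  zeros at y ∈ {2, 4}
  x = 1: [0↦1, 1↦0, 2↦4, 3↦6, 4↦6, 5↦4, 6↦0]  zeros at y ∈ {1, 6}
  x = 2: [0↦0, 1↦0, 2↦5, 3↦1, 4↦2, 5↦1, 6↦5]  zeros at y ∈ {0, 1}
  x = 3: [0↦3, 1↦4, 2↦3, 3↦0, 4↦2, 5↦2, 6↦0]  zeros at y ∈ {3, 6}
  x = 4: [0↦3, 1↦5, 2↦5, 3↦3, 4↦6, 5↦0, 6↦6]  zeros at y ∈ {5}
  x = 5: [0↦0, 1↦3, 2↦4, 3↦3, 4↦0, 5↦2, 6↦2]  zeros at y ∈ {0, 4}
  x = 6: [0↦1, 1↦5, 2↦0, 3↦0, 4↦5, 5↦1, 6↦2]  zeros at y ∈ {2, 3}
Collecting zeros: affine points = {(0, 2), (0, 4), (1, 1), (1, 6), (2, 0), (2, 1), (3, 3), (3, 6), (4, 5), (5, 0), (5, 4), (6, 2), (6, 3)}.
Total count |C(F_7)_aff| = 13.


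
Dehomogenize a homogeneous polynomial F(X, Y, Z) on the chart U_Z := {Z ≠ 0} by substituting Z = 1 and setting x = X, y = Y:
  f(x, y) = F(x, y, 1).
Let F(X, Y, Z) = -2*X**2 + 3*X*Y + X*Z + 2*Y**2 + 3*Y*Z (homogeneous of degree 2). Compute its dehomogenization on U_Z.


f(x, y) = -2*x**2 + 3*x*y + x + 2*y**2 + 3*y

On U_Z we set Z = 1. Each monomial c·X^i·Y^j·Z^k in F becomes c·x^i·y^j·1^k = c·x^i·y^j.
Substituting Z = 1: F(X, Y, 1) = -2*x**2 + 3*x*y + x + 2*y**2 + 3*y.
Note: deg(f) ≤ deg(F) = 2; strict inequality happens when F is divisible by Z (lost terms).


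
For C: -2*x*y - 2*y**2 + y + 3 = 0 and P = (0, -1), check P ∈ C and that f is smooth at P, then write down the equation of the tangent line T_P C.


Tangent line at P: 2*x + 5*y + 5 = 0.

Step 1: f(0, -1) = 0, so P lies on C.
Step 2: partial derivatives
  f_x(x, y) = -2*y, f_y(x, y) = -2*x - 4*y + 1.
  f_x(P) = 2, f_y(P) = 5 (gradient nonzero, so P is smooth).
Step 3: tangent line at P: 2·(x − 0) + 5·(y − -1) = 0.
Expanding: 2*x + 5*y + 5 = 0.


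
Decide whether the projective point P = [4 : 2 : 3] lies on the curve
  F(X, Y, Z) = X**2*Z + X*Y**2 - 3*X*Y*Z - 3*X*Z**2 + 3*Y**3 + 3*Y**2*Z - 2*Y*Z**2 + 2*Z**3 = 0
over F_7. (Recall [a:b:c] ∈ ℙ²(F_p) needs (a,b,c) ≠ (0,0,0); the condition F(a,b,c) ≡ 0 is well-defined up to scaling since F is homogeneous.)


F(4,2,3) ≡ 4 (mod 7); P is NOT on the curve.

Evaluate F(4, 2, 3) term-by-term (mod 7).
  X**2*Z ↦ 1·16·1·3 = 48
  X*Y**2 ↦ 1·4·4·1 = 16
  -3*X*Y*Z ↦ -3·4·2·3 = -72
  -3*X*Z**2 ↦ -3·4·1·9 = -108
  3*Y**3 ↦ 3·1·8·1 = 24
  3*Y**2*Z ↦ 3·1·4·3 = 36
  -2*Y*Z**2 ↦ -2·1·2·9 = -36
  2*Z**3 ↦ 2·1·1·27 = 54
Sum: F(4, 2, 3) = (48) + (16) + (-72) + (-108) + (24) + (36) + (-36) + (54) = -38.
Reducing mod 7: -38 ≡ 4 (mod 7).
Since F(a, b, c) ≡ 4 ≠ 0 (mod 7), P does NOT lie on the curve.


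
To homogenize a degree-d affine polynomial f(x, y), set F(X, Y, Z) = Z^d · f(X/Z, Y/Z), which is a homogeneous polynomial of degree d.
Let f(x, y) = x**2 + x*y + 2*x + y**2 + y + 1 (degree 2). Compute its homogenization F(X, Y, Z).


F(X, Y, Z) = X**2 + X*Y + 2*X*Z + Y**2 + Y*Z + Z**2

deg(f) = 2.
Substitute x = X/Z, y = Y/Z into f, then multiply by Z^2.
  monomial 1·x^2·y^0 ↦ 1·X^2·Y^0·Z^0.
  monomial 1·x^1·y^1 ↦ 1·X^1·Y^1·Z^0.
  monomial 2·x^1·y^0 ↦ 2·X^1·Y^0·Z^1.
  monomial 1·x^0·y^2 ↦ 1·X^0·Y^2·Z^0.
  monomial 1·x^0·y^1 ↦ 1·X^0·Y^1·Z^1.
  monomial 1·x^0·y^0 ↦ 1·X^0·Y^0·Z^2.
Collecting: F(X, Y, Z) = X**2 + X*Y + 2*X*Z + Y**2 + Y*Z + Z**2.


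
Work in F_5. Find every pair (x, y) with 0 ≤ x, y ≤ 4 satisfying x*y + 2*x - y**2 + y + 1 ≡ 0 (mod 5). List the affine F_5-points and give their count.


Affine F_5-points: {(0, 3), (1, 3), (1, 4), (2, 0), (2, 3), (3, 1), (3, 3), (4, 2), (4, 3)}; count = 9.

For each of the 25 pairs (x, y) ∈ F_5², evaluate f(x, y) mod 5. Record the zeros.
  x = 0: [0↦1, 1↦1, 2↦4, 3↦0, 4↦4]  zeros at y ∈ {3}
  x = 1: [0↦3, 1↦4, 2↦3, 3↦0, 4↦0]  zeros at y ∈ {3, 4}
  x = 2: [0↦0, 1↦2, 2↦2, 3↦0, 4↦1]  zeros at y ∈ {0, 3}
  x = 3: [0↦2, 1↦0, 2↦1, 3↦0, 4↦2]  zeros at y ∈ {1, 3}
  x = 4: [0↦4, 1↦3, 2↦0, 3↦0, 4↦3]  zeros at y ∈ {2, 3}
Collecting zeros: affine points = {(0, 3), (1, 3), (1, 4), (2, 0), (2, 3), (3, 1), (3, 3), (4, 2), (4, 3)}.
Total count |C(F_5)_aff| = 9.


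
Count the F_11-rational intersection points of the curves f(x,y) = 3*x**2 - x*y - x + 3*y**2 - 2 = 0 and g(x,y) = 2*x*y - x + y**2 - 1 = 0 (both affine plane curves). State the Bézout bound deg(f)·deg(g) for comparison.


Common zeros: {(1, 4), (9, 8)}; count = 2; Bézout bound = 4.

deg(f) = 2, deg(g) = 2, so Bézout bound = 4.
Scan x ∈ F_11. For each x, list the y ∈ F_11 with f(x, y) ≡ 0 and those with g(x, y) ≡ 0 (mod 11); the common zeros in that column are the intersection.
  x = 0: f ≡ 0 at y ∈ ∅; g ≡ 0 at y ∈ {1, 10}; common: ∅.
  x = 1: f ≡ 0 at y ∈ {0, 4}; g ≡ 0 at y ∈ {4, 5}; common: {4}.
  x = 2: f ≡ 0 at y ∈ ∅; g ≡ 0 at y ∈ ∅; common: ∅.
  x = 3: f ≡ 0 at y ∈ {0, 1}; g ≡ 0 at y ∈ ∅; common: ∅.
  x = 4: f ≡ 0 at y ∈ ∅; g ≡ 0 at y ∈ ∅; common: ∅.
  x = 5: f ≡ 0 at y ∈ {1, 8}; g ≡ 0 at y ∈ {3, 9}; common: ∅.
  x = 6: f ≡ 0 at y ∈ ∅; g ≡ 0 at y ∈ ∅; common: ∅.
  x = 7: f ≡ 0 at y ∈ ∅; g ≡ 0 at y ∈ ∅; common: ∅.
  x = 8: f ≡ 0 at y ∈ {4, 6}; g ≡ 0 at y ∈ ∅; common: ∅.
  x = 9: f ≡ 0 at y ∈ {6, 8}; g ≡ 0 at y ∈ {7, 8}; common: {8}.
  x = 10: f ≡ 0 at y ∈ ∅; g ≡ 0 at y ∈ {0, 2}; common: ∅.
Collecting: common zeros = {(1, 4), (9, 8)}, so the count is 2.
Comparison with the Bézout bound: 2 ≤ 4 = deg(f)·deg(g), as expected for curves with no common component (the affine F_11-count falls short of the bound because intersections may lie at infinity, over extension fields, or carry multiplicity).


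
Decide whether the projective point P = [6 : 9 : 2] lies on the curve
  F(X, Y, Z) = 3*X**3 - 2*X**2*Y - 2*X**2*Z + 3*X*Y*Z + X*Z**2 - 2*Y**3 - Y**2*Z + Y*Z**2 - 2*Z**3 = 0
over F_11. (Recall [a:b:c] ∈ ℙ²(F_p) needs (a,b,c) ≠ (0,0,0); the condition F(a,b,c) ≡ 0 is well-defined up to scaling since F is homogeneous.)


F(6,9,2) ≡ 1 (mod 11); P is NOT on the curve.

Evaluate F(6, 9, 2) term-by-term (mod 11).
  3*X**3 ↦ 3·216·1·1 = 648
  -2*X**2*Y ↦ -2·36·9·1 = -648
  -2*X**2*Z ↦ -2·36·1·2 = -144
  3*X*Y*Z ↦ 3·6·9·2 = 324
  X*Z**2 ↦ 1·6·1·4 = 24
  -2*Y**3 ↦ -2·1·729·1 = -1458
  -Y**2*Z ↦ -1·1·81·2 = -162
  Y*Z**2 ↦ 1·1·9·4 = 36
  -2*Z**3 ↦ -2·1·1·8 = -16
Sum: F(6, 9, 2) = (648) + (-648) + (-144) + (324) + (24) + (-1458) + (-162) + (36) + (-16) = -1396.
Reducing mod 11: -1396 ≡ 1 (mod 11).
Since F(a, b, c) ≡ 1 ≠ 0 (mod 11), P does NOT lie on the curve.


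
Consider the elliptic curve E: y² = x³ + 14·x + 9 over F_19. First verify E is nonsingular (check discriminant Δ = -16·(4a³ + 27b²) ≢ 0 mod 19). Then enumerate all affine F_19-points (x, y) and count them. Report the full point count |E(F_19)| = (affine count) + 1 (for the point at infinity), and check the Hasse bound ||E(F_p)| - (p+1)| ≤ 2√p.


Affine points = {(0, 3), (0, 16), (1, 9), (1, 10), (2, 8), (2, 11), (6, 9), (6, 10), (8, 5), (8, 14), (9, 3), (9, 16), (10, 3), (10, 16), (12, 9), (12, 10), (14, 2), (14, 17), (16, 4), (16, 15), (17, 7), (17, 12)}; affine count = 22; |E(F_19)| = 23.

Discriminant check: Δ ∝ 4a³ + 27b² = 4·14³ + 27·9² = 4·2744 + 27·81 ≡ 15 (mod 19). Nonzero ⇒ E is nonsingular.
For each x ∈ F_19, compute rhs = x³ + 14·x + 9 mod 19, then count y ∈ F_19 with y² ≡ rhs.
  x = 0: rhs = 9, matching y values: 3, 16 (2 points).
  x = 1: rhs = 5, matching y values: 9, 10 (2 points).
  x = 2: rhs = 7, matching y values: 8, 11 (2 points).
  x = 3: rhs = 2, matching y values: none (0 points).
  x = 4: rhs = 15, matching y values: none (0 points).
  x = 5: rhs = 14, matching y values: none (0 points).
  x = 6: rhs = 5, matching y values: 9, 10 (2 points).
  x = 7: rhs = 13, matching y values: none (0 points).
  x = 8: rhs = 6, matching y values: 5, 14 (2 points).
  x = 9: rhs = 9, matching y values: 3, 16 (2 points).
  x = 10: rhs = 9, matching y values: 3, 16 (2 points).
  x = 11: rhs = 12, matching y values: none (0 points).
  x = 12: rhs = 5, matching y values: 9, 10 (2 points).
  x = 13: rhs = 13, matching y values: none (0 points).
  x = 14: rhs = 4, matching y values: 2, 17 (2 points).
  x = 15: rhs = 3, matching y values: none (0 points).
  x = 16: rhs = 16, matching y values: 4, 15 (2 points).
  x = 17: rhs = 11, matching y values: 7, 12 (2 points).
  x = 18: rhs = 13, matching y values: none (0 points).
Total affine count: 22.
Full point count |E(F_19)| = 22 + 1 = 23.
Hasse bound: |23 − (19+1)| = |3| = 3 ≤ 2√19 ≈ 8.7178 ✓.


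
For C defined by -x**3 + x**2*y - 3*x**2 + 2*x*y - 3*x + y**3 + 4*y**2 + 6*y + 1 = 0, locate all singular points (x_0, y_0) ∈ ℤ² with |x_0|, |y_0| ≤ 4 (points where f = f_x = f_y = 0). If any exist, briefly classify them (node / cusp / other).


Singular points: {(-1, -1)}; classification: node.

Compute partial derivatives:
  f_x = -3*x**2 + 2*x*y - 6*x + 2*y - 3.
  f_y = x**2 + 2*x + 3*y**2 + 8*y + 6.
Scan x_0 ∈ {−4, ..., 4}. For each x_0, f_y(x_0, y) is a polynomial in y; find its integer roots y ∈ {−4, ..., 4}, then test f_x and f at those candidates.
  x = -4: f_y(-4, y) = 3*y**2 + 8*y + 14; no integer root y with |y| ≤ 4.
  x = -3: f_y(-3, y) = 3*y**2 + 8*y + 9; no integer root y with |y| ≤ 4.
  x = -2: f_y(-2, y) = 3*y**2 + 8*y + 6; no integer root y with |y| ≤ 4.
  x = -1: f_y(-1, y) = 3*y**2 + 8*y + 5; vanishes at y ∈ {-1}. (-1, -1): f_x = 0, f = 0 — SINGULAR.
  x = 0: f_y(0, y) = 3*y**2 + 8*y + 6; no integer root y with |y| ≤ 4.
  x = 1: f_y(1, y) = 3*y**2 + 8*y + 9; no integer root y with |y| ≤ 4.
  x = 2: f_y(2, y) = 3*y**2 + 8*y + 14; no integer root y with |y| ≤ 4.
  x = 3: f_y(3, y) = 3*y**2 + 8*y + 21; no integer root y with |y| ≤ 4.
  x = 4: f_y(4, y) = 3*y**2 + 8*y + 30; no integer root y with |y| ≤ 4.
Only singular point on the grid: (-1, -1).
Classify: substitute x = -1 + u, y = -1 + v and expand: f = -u**3 + u**2*v - u**2 + v**3 + v**2.
No constant or linear terms (consistent with a singular point). Quadratic part: -u**2 + v**2. Cubic part: -u**3 + u**2*v + v**3.
The quadratic part v**2 - u**2 = (v − u)(v + u) splits into two distinct linear factors, so there are two distinct tangent lines y − -1 = ±(x − -1) — this is a node (ordinary double point).
Classification: node.


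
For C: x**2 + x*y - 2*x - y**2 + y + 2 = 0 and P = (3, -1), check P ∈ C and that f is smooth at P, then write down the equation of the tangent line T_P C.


Tangent line at P: 3*x + 6*y - 3 = 0.

Step 1: f(3, -1) = 0, so P lies on C.
Step 2: partial derivatives
  f_x(x, y) = 2*x + y - 2, f_y(x, y) = x - 2*y + 1.
  f_x(P) = 3, f_y(P) = 6 (gradient nonzero, so P is smooth).
Step 3: tangent line at P: 3·(x − 3) + 6·(y − -1) = 0.
Expanding: 3*x + 6*y - 3 = 0.


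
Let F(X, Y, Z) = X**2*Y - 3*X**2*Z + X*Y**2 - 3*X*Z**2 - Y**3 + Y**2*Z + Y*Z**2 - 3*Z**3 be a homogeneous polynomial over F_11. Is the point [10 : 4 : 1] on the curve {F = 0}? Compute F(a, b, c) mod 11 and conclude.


F(10,4,1) ≡ 7 (mod 11); P is NOT on the curve.

Evaluate F(10, 4, 1) term-by-term (mod 11).
  X**2*Y ↦ 1·100·4·1 = 400
  -3*X**2*Z ↦ -3·100·1·1 = -300
  X*Y**2 ↦ 1·10·16·1 = 160
  -3*X*Z**2 ↦ -3·10·1·1 = -30
  -Y**3 ↦ -1·1·64·1 = -64
  Y**2*Z ↦ 1·1·16·1 = 16
  Y*Z**2 ↦ 1·1·4·1 = 4
  -3*Z**3 ↦ -3·1·1·1 = -3
Sum: F(10, 4, 1) = (400) + (-300) + (160) + (-30) + (-64) + (16) + (4) + (-3) = 183.
Reducing mod 11: 183 ≡ 7 (mod 11).
Since F(a, b, c) ≡ 7 ≠ 0 (mod 11), P does NOT lie on the curve.


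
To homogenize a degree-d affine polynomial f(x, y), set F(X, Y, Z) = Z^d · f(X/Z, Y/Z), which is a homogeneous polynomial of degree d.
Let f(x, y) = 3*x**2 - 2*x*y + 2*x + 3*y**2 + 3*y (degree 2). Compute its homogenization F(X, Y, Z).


F(X, Y, Z) = 3*X**2 - 2*X*Y + 2*X*Z + 3*Y**2 + 3*Y*Z

deg(f) = 2.
Substitute x = X/Z, y = Y/Z into f, then multiply by Z^2.
  monomial 3·x^2·y^0 ↦ 3·X^2·Y^0·Z^0.
  monomial -2·x^1·y^1 ↦ -2·X^1·Y^1·Z^0.
  monomial 2·x^1·y^0 ↦ 2·X^1·Y^0·Z^1.
  monomial 3·x^0·y^2 ↦ 3·X^0·Y^2·Z^0.
  monomial 3·x^0·y^1 ↦ 3·X^0·Y^1·Z^1.
Collecting: F(X, Y, Z) = 3*X**2 - 2*X*Y + 2*X*Z + 3*Y**2 + 3*Y*Z.


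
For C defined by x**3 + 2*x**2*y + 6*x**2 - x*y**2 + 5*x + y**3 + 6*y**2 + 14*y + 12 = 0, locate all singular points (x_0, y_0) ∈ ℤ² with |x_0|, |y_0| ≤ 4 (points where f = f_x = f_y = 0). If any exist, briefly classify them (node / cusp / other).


Singular points: {(-1, -2)}; classification: node.

Compute partial derivatives:
  f_x = 3*x**2 + 4*x*y + 12*x - y**2 + 5.
  f_y = 2*x**2 - 2*x*y + 3*y**2 + 12*y + 14.
Scan x_0 ∈ {−4, ..., 4}. For each x_0, f_y(x_0, y) is a polynomial in y; find its integer roots y ∈ {−4, ..., 4}, then test f_x and f at those candidates.
  x = -4: f_y(-4, y) = 3*y**2 + 20*y + 46; no integer root y with |y| ≤ 4.
  x = -3: f_y(-3, y) = 3*y**2 + 18*y + 32; no integer root y with |y| ≤ 4.
  x = -2: f_y(-2, y) = 3*y**2 + 16*y + 22; no integer root y with |y| ≤ 4.
  x = -1: f_y(-1, y) = 3*y**2 + 14*y + 16; vanishes at y ∈ {-2}. (-1, -2): f_x = 0, f = 0 — SINGULAR.
  x = 0: f_y(0, y) = 3*y**2 + 12*y + 14; no integer root y with |y| ≤ 4.
  x = 1: f_y(1, y) = 3*y**2 + 10*y + 16; no integer root y with |y| ≤ 4.
  x = 2: f_y(2, y) = 3*y**2 + 8*y + 22; no integer root y with |y| ≤ 4.
  x = 3: f_y(3, y) = 3*y**2 + 6*y + 32; no integer root y with |y| ≤ 4.
  x = 4: f_y(4, y) = 3*y**2 + 4*y + 46; no integer root y with |y| ≤ 4.
Only singular point on the grid: (-1, -2).
Classify: substitute x = -1 + u, y = -2 + v and expand: f = u**3 + 2*u**2*v - u**2 - u*v**2 + v**3 + v**2.
No constant or linear terms (consistent with a singular point). Quadratic part: -u**2 + v**2. Cubic part: u**3 + 2*u**2*v - u*v**2 + v**3.
The quadratic part v**2 - u**2 = (v − u)(v + u) splits into two distinct linear factors, so there are two distinct tangent lines y − -2 = ±(x − -1) — this is a node (ordinary double point).
Classification: node.


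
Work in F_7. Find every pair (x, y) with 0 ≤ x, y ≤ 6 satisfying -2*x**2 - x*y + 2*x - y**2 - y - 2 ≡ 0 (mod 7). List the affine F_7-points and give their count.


Affine F_7-points: {(0, 3), (3, 0), (3, 3), (5, 0), (5, 1), (6, 1), (6, 6)}; count = 7.

For each of the 49 pairs (x, y) ∈ F_7², evaluate f(x, y) mod 7. Record the zeros.
  x = 0: [0↦5, 1↦3, 2↦6, 3↦0, 4↦6, 5↦3, 6↦5]  zeros at y ∈ {3}
  x = 1: [0↦5, 1↦2, 2↦4, 3↦4, 4↦2, 5↦5, 6↦6]  zeros at y ∈ ∅
  x = 2: [0↦1, 1↦4, 2↦5, 3↦4, 4↦1, 5↦3, 6↦3]  zeros at y ∈ ∅
  x = 3: [0↦0, 1↦2, 2↦2, 3↦0, 4↦3, 5↦4, 6↦3]  zeros at y ∈ {0, 3}
  x = 4: [0↦2, 1↦3, 2↦2, 3↦6, 4↦1, 5↦1, 6↦6]  zeros at y ∈ ∅
  x = 5: [0↦0, 1↦0, 2↦5, 3↦1, 4↦2, 5↦1, 6↦5]  zeros at y ∈ {0, 1}
  x = 6: [0↦1, 1↦0, 2↦4, 3↦6, 4↦6, 5↦4, 6↦0]  zeros at y ∈ {1, 6}
Collecting zeros: affine points = {(0, 3), (3, 0), (3, 3), (5, 0), (5, 1), (6, 1), (6, 6)}.
Total count |C(F_7)_aff| = 7.


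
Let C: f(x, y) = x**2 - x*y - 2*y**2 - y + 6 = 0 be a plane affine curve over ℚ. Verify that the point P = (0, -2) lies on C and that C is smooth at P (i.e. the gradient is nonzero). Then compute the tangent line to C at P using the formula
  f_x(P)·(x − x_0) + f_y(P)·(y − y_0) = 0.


Tangent line at P: 2*x + 7*y + 14 = 0.

Step 1: f(0, -2) = 0, so P lies on C.
Step 2: partial derivatives
  f_x(x, y) = 2*x - y, f_y(x, y) = -x - 4*y - 1.
  f_x(P) = 2, f_y(P) = 7 (gradient nonzero, so P is smooth).
Step 3: tangent line at P: 2·(x − 0) + 7·(y − -2) = 0.
Expanding: 2*x + 7*y + 14 = 0.


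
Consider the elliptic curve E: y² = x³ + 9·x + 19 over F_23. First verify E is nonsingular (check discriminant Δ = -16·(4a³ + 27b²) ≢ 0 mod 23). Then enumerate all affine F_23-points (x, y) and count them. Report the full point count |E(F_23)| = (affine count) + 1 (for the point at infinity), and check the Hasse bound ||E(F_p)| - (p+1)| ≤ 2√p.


Affine points = {(1, 11), (1, 12), (3, 2), (3, 21), (4, 2), (4, 21), (6, 6), (6, 17), (9, 1), (9, 22), (11, 0), (16, 2), (16, 21), (17, 5), (17, 18), (21, 4), (21, 19), (22, 3), (22, 20)}; affine count = 19; |E(F_23)| = 20.

Discriminant check: Δ ∝ 4a³ + 27b² = 4·9³ + 27·19² = 4·729 + 27·361 ≡ 13 (mod 23). Nonzero ⇒ E is nonsingular.
For each x ∈ F_23, compute rhs = x³ + 9·x + 19 mod 23, then count y ∈ F_23 with y² ≡ rhs.
  x = 0: rhs = 19, matching y values: none (0 points).
  x = 1: rhs = 6, matching y values: 11, 12 (2 points).
  x = 2: rhs = 22, matching y values: none (0 points).
  x = 3: rhs = 4, matching y values: 2, 21 (2 points).
  x = 4: rhs = 4, matching y values: 2, 21 (2 points).
  x = 5: rhs = 5, matching y values: none (0 points).
  x = 6: rhs = 13, matching y values: 6, 17 (2 points).
  x = 7: rhs = 11, matching y values: none (0 points).
  x = 8: rhs = 5, matching y values: none (0 points).
  x = 9: rhs = 1, matching y values: 1, 22 (2 points).
  x = 10: rhs = 5, matching y values: none (0 points).
  x = 11: rhs = 0, matching y values: 0 (1 points).
  x = 12: rhs = 15, matching y values: none (0 points).
  x = 13: rhs = 10, matching y values: none (0 points).
  x = 14: rhs = 14, matching y values: none (0 points).
  x = 15: rhs = 10, matching y values: none (0 points).
  x = 16: rhs = 4, matching y values: 2, 21 (2 points).
  x = 17: rhs = 2, matching y values: 5, 18 (2 points).
  x = 18: rhs = 10, matching y values: none (0 points).
  x = 19: rhs = 11, matching y values: none (0 points).
  x = 20: rhs = 11, matching y values: none (0 points).
  x = 21: rhs = 16, matching y values: 4, 19 (2 points).
  x = 22: rhs = 9, matching y values: 3, 20 (2 points).
Total affine count: 19.
Full point count |E(F_23)| = 19 + 1 = 20.
Hasse bound: |20 − (23+1)| = |-4| = 4 ≤ 2√23 ≈ 9.5917 ✓.


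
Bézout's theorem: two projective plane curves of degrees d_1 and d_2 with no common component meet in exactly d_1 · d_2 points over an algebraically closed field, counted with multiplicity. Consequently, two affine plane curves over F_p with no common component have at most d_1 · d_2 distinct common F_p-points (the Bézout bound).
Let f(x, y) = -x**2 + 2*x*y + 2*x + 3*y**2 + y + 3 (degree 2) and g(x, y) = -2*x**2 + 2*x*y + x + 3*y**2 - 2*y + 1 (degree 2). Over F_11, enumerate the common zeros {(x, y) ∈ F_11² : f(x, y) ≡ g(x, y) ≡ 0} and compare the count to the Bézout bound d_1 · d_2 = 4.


Common zeros: {(0, 3), (2, 1), (7, 10)}; count = 3; Bézout bound = 4.

deg(f) = 2, deg(g) = 2, so Bézout bound = 4.
Scan x ∈ F_11. For each x, list the y ∈ F_11 with f(x, y) ≡ 0 and those with g(x, y) ≡ 0 (mod 11); the common zeros in that column are the intersection.
  x = 0: f ≡ 0 at y ∈ {3, 4}; g ≡ 0 at y ∈ {3, 5}; common: {3}.
  x = 1: f ≡ 0 at y ∈ {2, 8}; g ≡ 0 at y ∈ {0}; common: ∅.
  x = 2: f ≡ 0 at y ∈ {1}; g ≡ 0 at y ∈ {1, 2}; common: {1}.
  x = 3: f ≡ 0 at y ∈ {0, 5}; g ≡ 0 at y ∈ ∅; common: ∅.
  x = 4: f ≡ 0 at y ∈ {9, 10}; g ≡ 0 at y ∈ ∅; common: ∅.
  x = 5: f ≡ 0 at y ∈ {2, 9}; g ≡ 0 at y ∈ {0, 1}; common: ∅.
  x = 6: f ≡ 0 at y ∈ {6, 8}; g ≡ 0 at y ∈ {2}; common: ∅.
  x = 7: f ≡ 0 at y ∈ {7, 10}; g ≡ 0 at y ∈ {8, 10}; common: {10}.
  x = 8: f ≡ 0 at y ∈ {3, 6}; g ≡ 0 at y ∈ ∅; common: ∅.
  x = 9: f ≡ 0 at y ∈ {5, 7}; g ≡ 0 at y ∈ {3, 10}; common: ∅.
  x = 10: f ≡ 0 at y ∈ {0, 4}; g ≡ 0 at y ∈ ∅; common: ∅.
Collecting: common zeros = {(0, 3), (2, 1), (7, 10)}, so the count is 3.
Comparison with the Bézout bound: 3 ≤ 4 = deg(f)·deg(g), as expected for curves with no common component (the affine F_11-count falls short of the bound because intersections may lie at infinity, over extension fields, or carry multiplicity).


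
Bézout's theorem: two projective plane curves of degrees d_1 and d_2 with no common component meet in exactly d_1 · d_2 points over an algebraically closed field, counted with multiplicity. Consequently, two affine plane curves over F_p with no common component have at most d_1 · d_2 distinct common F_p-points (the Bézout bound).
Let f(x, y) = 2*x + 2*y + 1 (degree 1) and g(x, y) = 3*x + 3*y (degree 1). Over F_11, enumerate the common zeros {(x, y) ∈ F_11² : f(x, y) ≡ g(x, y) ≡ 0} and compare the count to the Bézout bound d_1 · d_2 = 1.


Common zeros: ∅; count = 0; Bézout bound = 1.

deg(f) = 1, deg(g) = 1, so Bézout bound = 1.
Scan x ∈ F_11. For each x, list the y ∈ F_11 with f(x, y) ≡ 0 and those with g(x, y) ≡ 0 (mod 11); the common zeros in that column are the intersection.
  x = 0: f ≡ 0 at y ∈ {5}; g ≡ 0 at y ∈ {0}; common: ∅.
  x = 1: f ≡ 0 at y ∈ {4}; g ≡ 0 at y ∈ {10}; common: ∅.
  x = 2: f ≡ 0 at y ∈ {3}; g ≡ 0 at y ∈ {9}; common: ∅.
  x = 3: f ≡ 0 at y ∈ {2}; g ≡ 0 at y ∈ {8}; common: ∅.
  x = 4: f ≡ 0 at y ∈ {1}; g ≡ 0 at y ∈ {7}; common: ∅.
  x = 5: f ≡ 0 at y ∈ {0}; g ≡ 0 at y ∈ {6}; common: ∅.
  x = 6: f ≡ 0 at y ∈ {10}; g ≡ 0 at y ∈ {5}; common: ∅.
  x = 7: f ≡ 0 at y ∈ {9}; g ≡ 0 at y ∈ {4}; common: ∅.
  x = 8: f ≡ 0 at y ∈ {8}; g ≡ 0 at y ∈ {3}; common: ∅.
  x = 9: f ≡ 0 at y ∈ {7}; g ≡ 0 at y ∈ {2}; common: ∅.
  x = 10: f ≡ 0 at y ∈ {6}; g ≡ 0 at y ∈ {1}; common: ∅.
Collecting: common zeros = ∅, so the count is 0.
Comparison with the Bézout bound: 0 ≤ 1 = deg(f)·deg(g), as expected for curves with no common component (the affine F_11-count falls short of the bound because intersections may lie at infinity, over extension fields, or carry multiplicity).


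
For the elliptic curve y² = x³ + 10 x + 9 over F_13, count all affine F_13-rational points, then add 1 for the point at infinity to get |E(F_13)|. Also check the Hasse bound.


Affine points = {(0, 3), (0, 10), (3, 1), (3, 12), (4, 3), (4, 10), (6, 5), (6, 8), (8, 4), (8, 9), (9, 3), (9, 10), (10, 2), (10, 11)}; affine count = 14; |E(F_13)| = 15.

Discriminant check: Δ ∝ 4a³ + 27b² = 4·10³ + 27·9² = 4·1000 + 27·81 ≡ 12 (mod 13). Nonzero ⇒ E is nonsingular.
For each x ∈ F_13, compute rhs = x³ + 10·x + 9 mod 13, then count y ∈ F_13 with y² ≡ rhs.
  x = 0: rhs = 9, matching y values: 3, 10 (2 points).
  x = 1: rhs = 7, matching y values: none (0 points).
  x = 2: rhs = 11, matching y values: none (0 points).
  x = 3: rhs = 1, matching y values: 1, 12 (2 points).
  x = 4: rhs = 9, matching y values: 3, 10 (2 points).
  x = 5: rhs = 2, matching y values: none (0 points).
  x = 6: rhs = 12, matching y values: 5, 8 (2 points).
  x = 7: rhs = 6, matching y values: none (0 points).
  x = 8: rhs = 3, matching y values: 4, 9 (2 points).
  x = 9: rhs = 9, matching y values: 3, 10 (2 points).
  x = 10: rhs = 4, matching y values: 2, 11 (2 points).
  x = 11: rhs = 7, matching y values: none (0 points).
  x = 12: rhs = 11, matching y values: none (0 points).
Total affine count: 14.
Full point count |E(F_13)| = 14 + 1 = 15.
Hasse bound: |15 − (13+1)| = |1| = 1 ≤ 2√13 ≈ 7.2111 ✓.


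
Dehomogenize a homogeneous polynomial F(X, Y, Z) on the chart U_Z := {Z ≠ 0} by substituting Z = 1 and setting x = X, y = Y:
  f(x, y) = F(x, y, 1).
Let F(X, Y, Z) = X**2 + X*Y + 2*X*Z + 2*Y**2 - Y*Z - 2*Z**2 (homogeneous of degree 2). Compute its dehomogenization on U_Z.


f(x, y) = x**2 + x*y + 2*x + 2*y**2 - y - 2

On U_Z we set Z = 1. Each monomial c·X^i·Y^j·Z^k in F becomes c·x^i·y^j·1^k = c·x^i·y^j.
Substituting Z = 1: F(X, Y, 1) = x**2 + x*y + 2*x + 2*y**2 - y - 2.
Note: deg(f) ≤ deg(F) = 2; strict inequality happens when F is divisible by Z (lost terms).


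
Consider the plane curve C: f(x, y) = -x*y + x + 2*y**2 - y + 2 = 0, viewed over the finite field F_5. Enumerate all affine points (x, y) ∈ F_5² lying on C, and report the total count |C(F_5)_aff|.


Affine F_5-points: {(0, 4), (1, 3), (3, 0), (3, 2)}; count = 4.

For each of the 25 pairs (x, y) ∈ F_5², evaluate f(x, y) mod 5. Record the zeros.
  x = 0: [0↦2, 1↦3, 2↦3, 3↦2, 4↦0]  zeros at y ∈ {4}
  x = 1: [0↦3, 1↦3, 2↦2, 3↦0, 4↦2]  zeros at y ∈ {3}
  x = 2: [0↦4, 1↦3, 2↦1, 3↦3, 4↦4]  zeros at y ∈ ∅
  x = 3: [0↦0, 1↦3, 2↦0, 3↦1, 4↦1]  zeros at y ∈ {0, 2}
  x = 4: [0↦1, 1↦3, 2↦4, 3↦4, 4↦3]  zeros at y ∈ ∅
Collecting zeros: affine points = {(0, 4), (1, 3), (3, 0), (3, 2)}.
Total count |C(F_5)_aff| = 4.


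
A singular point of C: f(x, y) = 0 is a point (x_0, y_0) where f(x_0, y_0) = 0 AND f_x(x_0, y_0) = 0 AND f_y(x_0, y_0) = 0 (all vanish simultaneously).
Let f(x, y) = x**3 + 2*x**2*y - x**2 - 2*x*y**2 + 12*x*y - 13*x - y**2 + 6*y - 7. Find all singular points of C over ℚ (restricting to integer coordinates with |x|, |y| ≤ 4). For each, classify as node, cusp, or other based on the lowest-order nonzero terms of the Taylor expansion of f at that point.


Singular points: {(-1, 2)}; classification: cusp.

Compute partial derivatives:
  f_x = 3*x**2 + 4*x*y - 2*x - 2*y**2 + 12*y - 13.
  f_y = 2*x**2 - 4*x*y + 12*x - 2*y + 6.
Scan x_0 ∈ {−4, ..., 4}. For each x_0, f_y(x_0, y) is a polynomial in y; find its integer roots y ∈ {−4, ..., 4}, then test f_x and f at those candidates.
  x = -4: f_y(-4, y) = 14*y - 10; no integer root y with |y| ≤ 4.
  x = -3: f_y(-3, y) = 10*y - 12; no integer root y with |y| ≤ 4.
  x = -2: f_y(-2, y) = 6*y - 10; no integer root y with |y| ≤ 4.
  x = -1: f_y(-1, y) = 2*y - 4; vanishes at y ∈ {2}. (-1, 2): f_x = 0, f = 0 — SINGULAR.
  x = 0: f_y(0, y) = 6 - 2*y; vanishes at y ∈ {3}. (0, 3): f_x = 5 ≠ 0.
  x = 1: f_y(1, y) = 20 - 6*y; no integer root y with |y| ≤ 4.
  x = 2: f_y(2, y) = 38 - 10*y; no integer root y with |y| ≤ 4.
  x = 3: f_y(3, y) = 60 - 14*y; no integer root y with |y| ≤ 4.
  x = 4: f_y(4, y) = 86 - 18*y; no integer root y with |y| ≤ 4.
Only singular point on the grid: (-1, 2).
Classify: substitute x = -1 + u, y = 2 + v and expand: f = u**3 + 2*u**2*v - 2*u*v**2 + v**2.
No constant or linear terms (consistent with a singular point). Quadratic part: v**2. Cubic part: u**3 + 2*u**2*v - 2*u*v**2.
The quadratic part v**2 is a perfect square, so there is a single (double) tangent line v = 0, i.e. y = 2. Restricting the cubic part to that line (v = 0) leaves u**3 ≠ 0, so f is not divisible by v and the branch is v² ≈ -u**3 to lowest order — this is a cusp.
Classification: cusp.


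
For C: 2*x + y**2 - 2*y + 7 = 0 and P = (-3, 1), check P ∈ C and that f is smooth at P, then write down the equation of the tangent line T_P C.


Tangent line at P: 2*x + 6 = 0.

Step 1: f(-3, 1) = 0, so P lies on C.
Step 2: partial derivatives
  f_x(x, y) = 2, f_y(x, y) = 2*y - 2.
  f_x(P) = 2, f_y(P) = 0 (gradient nonzero, so P is smooth).
Step 3: tangent line at P: 2·(x − -3) + 0·(y − 1) = 0.
Expanding: 2*x + 6 = 0.


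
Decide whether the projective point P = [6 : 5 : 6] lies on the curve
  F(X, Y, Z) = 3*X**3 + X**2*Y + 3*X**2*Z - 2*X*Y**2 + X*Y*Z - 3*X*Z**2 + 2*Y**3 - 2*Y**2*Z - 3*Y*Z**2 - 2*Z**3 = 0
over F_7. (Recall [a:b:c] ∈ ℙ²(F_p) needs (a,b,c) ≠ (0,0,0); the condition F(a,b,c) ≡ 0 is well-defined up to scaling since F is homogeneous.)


F(6,5,6) ≡ 1 (mod 7); P is NOT on the curve.

Evaluate F(6, 5, 6) term-by-term (mod 7).
  3*X**3 ↦ 3·216·1·1 = 648
  X**2*Y ↦ 1·36·5·1 = 180
  3*X**2*Z ↦ 3·36·1·6 = 648
  -2*X*Y**2 ↦ -2·6·25·1 = -300
  X*Y*Z ↦ 1·6·5·6 = 180
  -3*X*Z**2 ↦ -3·6·1·36 = -648
  2*Y**3 ↦ 2·1·125·1 = 250
  -2*Y**2*Z ↦ -2·1·25·6 = -300
  -3*Y*Z**2 ↦ -3·1·5·36 = -540
  -2*Z**3 ↦ -2·1·1·216 = -432
Sum: F(6, 5, 6) = (648) + (180) + (648) + (-300) + (180) + (-648) + (250) + (-300) + (-540) + (-432) = -314.
Reducing mod 7: -314 ≡ 1 (mod 7).
Since F(a, b, c) ≡ 1 ≠ 0 (mod 7), P does NOT lie on the curve.


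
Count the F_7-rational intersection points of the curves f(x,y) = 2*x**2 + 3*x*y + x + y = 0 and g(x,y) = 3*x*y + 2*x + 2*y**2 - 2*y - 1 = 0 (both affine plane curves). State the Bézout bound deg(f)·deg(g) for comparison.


Common zeros: ∅; count = 0; Bézout bound = 4.

deg(f) = 2, deg(g) = 2, so Bézout bound = 4.
Scan x ∈ F_7. For each x, list the y ∈ F_7 with f(x, y) ≡ 0 and those with g(x, y) ≡ 0 (mod 7); the common zeros in that column are the intersection.
  x = 0: f ≡ 0 at y ∈ {0}; g ≡ 0 at y ∈ ∅; common: ∅.
  x = 1: f ≡ 0 at y ∈ {1}; g ≡ 0 at y ∈ {5}; common: ∅.
  x = 2: f ≡ 0 at y ∈ ∅; g ≡ 0 at y ∈ ∅; common: ∅.
  x = 3: f ≡ 0 at y ∈ {0}; g ≡ 0 at y ∈ {1, 6}; common: ∅.
  x = 4: f ≡ 0 at y ∈ {1}; g ≡ 0 at y ∈ {0, 2}; common: ∅.
  x = 5: f ≡ 0 at y ∈ {4}; g ≡ 0 at y ∈ ∅; common: ∅.
  x = 6: f ≡ 0 at y ∈ {4}; g ≡ 0 at y ∈ {3}; common: ∅.
Collecting: common zeros = ∅, so the count is 0.
Comparison with the Bézout bound: 0 ≤ 4 = deg(f)·deg(g), as expected for curves with no common component (the affine F_7-count falls short of the bound because intersections may lie at infinity, over extension fields, or carry multiplicity).


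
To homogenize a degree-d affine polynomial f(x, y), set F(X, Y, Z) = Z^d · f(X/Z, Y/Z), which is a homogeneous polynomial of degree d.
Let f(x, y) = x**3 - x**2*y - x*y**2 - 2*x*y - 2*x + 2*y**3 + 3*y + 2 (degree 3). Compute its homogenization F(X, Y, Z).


F(X, Y, Z) = X**3 - X**2*Y - X*Y**2 - 2*X*Y*Z - 2*X*Z**2 + 2*Y**3 + 3*Y*Z**2 + 2*Z**3

deg(f) = 3.
Substitute x = X/Z, y = Y/Z into f, then multiply by Z^3.
  monomial 1·x^3·y^0 ↦ 1·X^3·Y^0·Z^0.
  monomial -1·x^2·y^1 ↦ -1·X^2·Y^1·Z^0.
  monomial -1·x^1·y^2 ↦ -1·X^1·Y^2·Z^0.
  monomial -2·x^1·y^1 ↦ -2·X^1·Y^1·Z^1.
  monomial -2·x^1·y^0 ↦ -2·X^1·Y^0·Z^2.
  monomial 2·x^0·y^3 ↦ 2·X^0·Y^3·Z^0.
  monomial 3·x^0·y^1 ↦ 3·X^0·Y^1·Z^2.
  monomial 2·x^0·y^0 ↦ 2·X^0·Y^0·Z^3.
Collecting: F(X, Y, Z) = X**3 - X**2*Y - X*Y**2 - 2*X*Y*Z - 2*X*Z**2 + 2*Y**3 + 3*Y*Z**2 + 2*Z**3.


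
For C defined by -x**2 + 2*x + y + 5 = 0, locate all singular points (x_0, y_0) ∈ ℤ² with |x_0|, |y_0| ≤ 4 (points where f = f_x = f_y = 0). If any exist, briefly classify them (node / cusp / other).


No singular points in the scanned grid; C is smooth there.

Compute partial derivatives:
  f_x = 2 - 2*x.
  f_y = 1.
f_y = 1 is a nonzero constant, so f_y never vanishes: no point (x, y) can satisfy f = f_x = f_y = 0. In particular no (x, y) ∈ {−4, ..., 4}² is singular; the curve is smooth.


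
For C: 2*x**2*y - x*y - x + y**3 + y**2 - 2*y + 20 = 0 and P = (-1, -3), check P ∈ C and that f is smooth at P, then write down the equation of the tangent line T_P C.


Tangent line at P: 14*x + 22*y + 80 = 0.

Step 1: f(-1, -3) = 0, so P lies on C.
Step 2: partial derivatives
  f_x(x, y) = 4*x*y - y - 1, f_y(x, y) = 2*x**2 - x + 3*y**2 + 2*y - 2.
  f_x(P) = 14, f_y(P) = 22 (gradient nonzero, so P is smooth).
Step 3: tangent line at P: 14·(x − -1) + 22·(y − -3) = 0.
Expanding: 14*x + 22*y + 80 = 0.


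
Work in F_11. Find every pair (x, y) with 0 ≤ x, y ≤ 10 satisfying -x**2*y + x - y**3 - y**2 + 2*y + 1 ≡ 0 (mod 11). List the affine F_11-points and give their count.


Affine F_11-points: {(1, 5), (2, 9), (3, 2), (3, 9), (3, 10), (4, 1), (5, 3), (6, 4), (7, 10), (8, 1), (8, 4), (8, 5), (9, 7), (10, 0), (10, 3), (10, 7)}; count = 16.

For each of the 121 pairs (x, y) ∈ F_11², evaluate f(x, y) mod 11. Record the zeros.
  x = 0: [0↦1, 1↦1, 2↦4, 3↦4, 4↦6, 5↦4, 6↦3, 7↦8, 8↦2, 9↦1, 10↦10]  zeros at y ∈ ∅
  x = 1: [0↦2, 1↦1, 2↦3, 3↦2, 4↦3, 5↦0, 6↦9, 7↦2, 8↦6, 9↦4, 10↦1]  zeros at y ∈ {5}
  x = 2: [0↦3, 1↦10, 2↦9, 3↦5, 4↦3, 5↦8, 6↦3, 7↦4, 8↦5, 9↦0, 10↦5]  zeros at y ∈ {9}
  x = 3: [0↦4, 1↦6, 2↦0, 3↦2, 4↦6, 5↦6, 6↦7, 7↦3, 8↦10, 9↦0, 10↦0]  zeros at y ∈ {2, 9, 10}
  x = 4: [0↦5, 1↦0, 2↦9, 3↦4, 4↦1, 5↦5, 6↦10, 7↦10, 8↦10, 9↦4, 10↦8]  zeros at y ∈ {1}
  x = 5: [0↦6, 1↦3, 2↦3, 3↦0, 4↦10, 5↦5, 6↦1, 7↦3, 8↦5, 9↦1, 10↦7]  zeros at y ∈ {3}
  x = 6: [0↦7, 1↦4, 2↦4, 3↦1, 4↦0, 5↦6, 6↦2, 7↦4, 8↦6, 9↦2, 10↦8]  zeros at y ∈ {4}
  x = 7: [0↦8, 1↦3, 2↦1, 3↦7, 4↦4, 5↦8, 6↦2, 7↦2, 8↦2, 9↦7, 10↦0]  zeros at y ∈ {10}
  x = 8: [0↦9, 1↦0, 2↦5, 3↦7, 4↦0, 5↦0, 6↦1, 7↦8, 8↦4, 9↦5, 10↦5]  zeros at y ∈ {1, 4, 5}
  x = 9: [0↦10, 1↦6, 2↦5, 3↦1, 4↦10, 5↦4, 6↦10, 7↦0, 8↦1, 9↦7, 10↦1]  zeros at y ∈ {7}
  x = 10: [0↦0, 1↦10, 2↦1, 3↦0, 4↦1, 5↦9, 6↦7, 7↦0, 8↦4, 9↦2, 10↦10]  zeros at y ∈ {0, 3, 7}
Collecting zeros: affine points = {(1, 5), (2, 9), (3, 2), (3, 9), (3, 10), (4, 1), (5, 3), (6, 4), (7, 10), (8, 1), (8, 4), (8, 5), (9, 7), (10, 0), (10, 3), (10, 7)}.
Total count |C(F_11)_aff| = 16.


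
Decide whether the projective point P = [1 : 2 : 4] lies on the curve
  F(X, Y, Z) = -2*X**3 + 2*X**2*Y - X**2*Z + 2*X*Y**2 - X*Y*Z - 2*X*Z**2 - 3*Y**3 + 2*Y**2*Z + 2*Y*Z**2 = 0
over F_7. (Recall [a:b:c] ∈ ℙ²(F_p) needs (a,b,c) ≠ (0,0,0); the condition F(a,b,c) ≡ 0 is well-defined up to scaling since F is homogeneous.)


F(1,2,4) ≡ 3 (mod 7); P is NOT on the curve.

Evaluate F(1, 2, 4) term-by-term (mod 7).
  -2*X**3 ↦ -2·1·1·1 = -2
  2*X**2*Y ↦ 2·1·2·1 = 4
  -X**2*Z ↦ -1·1·1·4 = -4
  2*X*Y**2 ↦ 2·1·4·1 = 8
  -X*Y*Z ↦ -1·1·2·4 = -8
  -2*X*Z**2 ↦ -2·1·1·16 = -32
  -3*Y**3 ↦ -3·1·8·1 = -24
  2*Y**2*Z ↦ 2·1·4·4 = 32
  2*Y*Z**2 ↦ 2·1·2·16 = 64
Sum: F(1, 2, 4) = (-2) + (4) + (-4) + (8) + (-8) + (-32) + (-24) + (32) + (64) = 38.
Reducing mod 7: 38 ≡ 3 (mod 7).
Since F(a, b, c) ≡ 3 ≠ 0 (mod 7), P does NOT lie on the curve.


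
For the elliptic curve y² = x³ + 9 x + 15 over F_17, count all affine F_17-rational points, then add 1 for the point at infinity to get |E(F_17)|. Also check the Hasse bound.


Affine points = {(0, 7), (0, 10), (1, 5), (1, 12), (3, 1), (3, 16), (4, 8), (4, 9), (5, 7), (5, 10), (6, 8), (6, 9), (7, 8), (7, 9), (8, 2), (8, 15), (9, 3), (9, 14), (10, 0), (11, 0), (12, 7), (12, 10), (13, 0)}; affine count = 23; |E(F_17)| = 24.

Discriminant check: Δ ∝ 4a³ + 27b² = 4·9³ + 27·15² = 4·729 + 27·225 ≡ 15 (mod 17). Nonzero ⇒ E is nonsingular.
For each x ∈ F_17, compute rhs = x³ + 9·x + 15 mod 17, then count y ∈ F_17 with y² ≡ rhs.
  x = 0: rhs = 15, matching y values: 7, 10 (2 points).
  x = 1: rhs = 8, matching y values: 5, 12 (2 points).
  x = 2: rhs = 7, matching y values: none (0 points).
  x = 3: rhs = 1, matching y values: 1, 16 (2 points).
  x = 4: rhs = 13, matching y values: 8, 9 (2 points).
  x = 5: rhs = 15, matching y values: 7, 10 (2 points).
  x = 6: rhs = 13, matching y values: 8, 9 (2 points).
  x = 7: rhs = 13, matching y values: 8, 9 (2 points).
  x = 8: rhs = 4, matching y values: 2, 15 (2 points).
  x = 9: rhs = 9, matching y values: 3, 14 (2 points).
  x = 10: rhs = 0, matching y values: 0 (1 points).
  x = 11: rhs = 0, matching y values: 0 (1 points).
  x = 12: rhs = 15, matching y values: 7, 10 (2 points).
  x = 13: rhs = 0, matching y values: 0 (1 points).
  x = 14: rhs = 12, matching y values: none (0 points).
  x = 15: rhs = 6, matching y values: none (0 points).
  x = 16: rhs = 5, matching y values: none (0 points).
Total affine count: 23.
Full point count |E(F_17)| = 23 + 1 = 24.
Hasse bound: |24 − (17+1)| = |6| = 6 ≤ 2√17 ≈ 8.2462 ✓.


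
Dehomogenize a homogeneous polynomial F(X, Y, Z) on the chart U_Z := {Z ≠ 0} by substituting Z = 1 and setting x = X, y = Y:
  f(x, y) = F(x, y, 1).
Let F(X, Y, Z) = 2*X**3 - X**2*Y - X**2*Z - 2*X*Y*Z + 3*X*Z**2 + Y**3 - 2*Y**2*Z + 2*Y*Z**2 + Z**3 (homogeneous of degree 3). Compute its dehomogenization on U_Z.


f(x, y) = 2*x**3 - x**2*y - x**2 - 2*x*y + 3*x + y**3 - 2*y**2 + 2*y + 1

On U_Z we set Z = 1. Each monomial c·X^i·Y^j·Z^k in F becomes c·x^i·y^j·1^k = c·x^i·y^j.
Substituting Z = 1: F(X, Y, 1) = 2*x**3 - x**2*y - x**2 - 2*x*y + 3*x + y**3 - 2*y**2 + 2*y + 1.
Note: deg(f) ≤ deg(F) = 3; strict inequality happens when F is divisible by Z (lost terms).


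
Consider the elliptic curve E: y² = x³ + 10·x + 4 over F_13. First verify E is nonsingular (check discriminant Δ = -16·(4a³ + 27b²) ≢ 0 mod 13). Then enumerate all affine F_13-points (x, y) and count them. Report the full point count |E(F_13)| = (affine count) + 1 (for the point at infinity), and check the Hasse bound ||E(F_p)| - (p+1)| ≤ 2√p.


Affine points = {(0, 2), (0, 11), (3, 3), (3, 10), (4, 2), (4, 11), (5, 6), (5, 7), (7, 1), (7, 12), (9, 2), (9, 11), (10, 5), (10, 8)}; affine count = 14; |E(F_13)| = 15.

Discriminant check: Δ ∝ 4a³ + 27b² = 4·10³ + 27·4² = 4·1000 + 27·16 ≡ 12 (mod 13). Nonzero ⇒ E is nonsingular.
For each x ∈ F_13, compute rhs = x³ + 10·x + 4 mod 13, then count y ∈ F_13 with y² ≡ rhs.
  x = 0: rhs = 4, matching y values: 2, 11 (2 points).
  x = 1: rhs = 2, matching y values: none (0 points).
  x = 2: rhs = 6, matching y values: none (0 points).
  x = 3: rhs = 9, matching y values: 3, 10 (2 points).
  x = 4: rhs = 4, matching y values: 2, 11 (2 points).
  x = 5: rhs = 10, matching y values: 6, 7 (2 points).
  x = 6: rhs = 7, matching y values: none (0 points).
  x = 7: rhs = 1, matching y values: 1, 12 (2 points).
  x = 8: rhs = 11, matching y values: none (0 points).
  x = 9: rhs = 4, matching y values: 2, 11 (2 points).
  x = 10: rhs = 12, matching y values: 5, 8 (2 points).
  x = 11: rhs = 2, matching y values: none (0 points).
  x = 12: rhs = 6, matching y values: none (0 points).
Total affine count: 14.
Full point count |E(F_13)| = 14 + 1 = 15.
Hasse bound: |15 − (13+1)| = |1| = 1 ≤ 2√13 ≈ 7.2111 ✓.


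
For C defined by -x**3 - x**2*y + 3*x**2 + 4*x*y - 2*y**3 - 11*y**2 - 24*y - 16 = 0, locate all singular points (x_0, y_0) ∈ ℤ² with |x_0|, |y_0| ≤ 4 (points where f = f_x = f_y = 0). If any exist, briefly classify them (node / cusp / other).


Singular points: {(2, -2)}; classification: node.

Compute partial derivatives:
  f_x = -3*x**2 - 2*x*y + 6*x + 4*y.
  f_y = -x**2 + 4*x - 6*y**2 - 22*y - 24.
Scan x_0 ∈ {−4, ..., 4}. For each x_0, f_y(x_0, y) is a polynomial in y; find its integer roots y ∈ {−4, ..., 4}, then test f_x and f at those candidates.
  x = -4: f_y(-4, y) = -6*y**2 - 22*y - 56; no integer root y with |y| ≤ 4.
  x = -3: f_y(-3, y) = -6*y**2 - 22*y - 45; no integer root y with |y| ≤ 4.
  x = -2: f_y(-2, y) = -6*y**2 - 22*y - 36; no integer root y with |y| ≤ 4.
  x = -1: f_y(-1, y) = -6*y**2 - 22*y - 29; no integer root y with |y| ≤ 4.
  x = 0: f_y(0, y) = -6*y**2 - 22*y - 24; no integer root y with |y| ≤ 4.
  x = 1: f_y(1, y) = -6*y**2 - 22*y - 21; no integer root y with |y| ≤ 4.
  x = 2: f_y(2, y) = -6*y**2 - 22*y - 20; vanishes at y ∈ {-2}. (2, -2): f_x = 0, f = 0 — SINGULAR.
  x = 3: f_y(3, y) = -6*y**2 - 22*y - 21; no integer root y with |y| ≤ 4.
  x = 4: f_y(4, y) = -6*y**2 - 22*y - 24; no integer root y with |y| ≤ 4.
Only singular point on the grid: (2, -2).
Classify: substitute x = 2 + u, y = -2 + v and expand: f = -u**3 - u**2*v - u**2 - 2*v**3 + v**2.
No constant or linear terms (consistent with a singular point). Quadratic part: -u**2 + v**2. Cubic part: -u**3 - u**2*v - 2*v**3.
The quadratic part v**2 - u**2 = (v − u)(v + u) splits into two distinct linear factors, so there are two distinct tangent lines y − -2 = ±(x − 2) — this is a node (ordinary double point).
Classification: node.
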